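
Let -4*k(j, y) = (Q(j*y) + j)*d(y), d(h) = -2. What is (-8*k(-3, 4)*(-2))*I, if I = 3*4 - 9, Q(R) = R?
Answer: -360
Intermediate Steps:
k(j, y) = j/2 + j*y/2 (k(j, y) = -(j*y + j)*(-2)/4 = -(j + j*y)*(-2)/4 = -(-2*j - 2*j*y)/4 = j/2 + j*y/2)
I = 3 (I = 12 - 9 = 3)
(-8*k(-3, 4)*(-2))*I = (-4*(-3)*(1 + 4)*(-2))*3 = (-4*(-3)*5*(-2))*3 = (-8*(-15/2)*(-2))*3 = (60*(-2))*3 = -120*3 = -360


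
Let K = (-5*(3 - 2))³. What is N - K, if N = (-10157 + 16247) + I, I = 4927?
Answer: 11142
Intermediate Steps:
N = 11017 (N = (-10157 + 16247) + 4927 = 6090 + 4927 = 11017)
K = -125 (K = (-5*1)³ = (-5)³ = -125)
N - K = 11017 - 1*(-125) = 11017 + 125 = 11142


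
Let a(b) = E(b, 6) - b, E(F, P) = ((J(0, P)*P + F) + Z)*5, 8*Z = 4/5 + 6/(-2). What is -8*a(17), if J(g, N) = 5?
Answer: -1733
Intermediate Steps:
Z = -11/40 (Z = (4/5 + 6/(-2))/8 = (4*(1/5) + 6*(-1/2))/8 = (4/5 - 3)/8 = (1/8)*(-11/5) = -11/40 ≈ -0.27500)
E(F, P) = -11/8 + 5*F + 25*P (E(F, P) = ((5*P + F) - 11/40)*5 = ((F + 5*P) - 11/40)*5 = (-11/40 + F + 5*P)*5 = -11/8 + 5*F + 25*P)
a(b) = 1189/8 + 4*b (a(b) = (-11/8 + 5*b + 25*6) - b = (-11/8 + 5*b + 150) - b = (1189/8 + 5*b) - b = 1189/8 + 4*b)
-8*a(17) = -8*(1189/8 + 4*17) = -8*(1189/8 + 68) = -8*1733/8 = -1*1733 = -1733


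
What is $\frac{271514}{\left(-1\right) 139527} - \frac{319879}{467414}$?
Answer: $- \frac{171541202029}{65216873178} \approx -2.6303$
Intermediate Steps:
$\frac{271514}{\left(-1\right) 139527} - \frac{319879}{467414} = \frac{271514}{-139527} - \frac{319879}{467414} = 271514 \left(- \frac{1}{139527}\right) - \frac{319879}{467414} = - \frac{271514}{139527} - \frac{319879}{467414} = - \frac{171541202029}{65216873178}$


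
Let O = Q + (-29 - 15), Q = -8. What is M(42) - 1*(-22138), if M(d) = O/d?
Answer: 464872/21 ≈ 22137.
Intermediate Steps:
O = -52 (O = -8 + (-29 - 15) = -8 - 44 = -52)
M(d) = -52/d
M(42) - 1*(-22138) = -52/42 - 1*(-22138) = -52*1/42 + 22138 = -26/21 + 22138 = 464872/21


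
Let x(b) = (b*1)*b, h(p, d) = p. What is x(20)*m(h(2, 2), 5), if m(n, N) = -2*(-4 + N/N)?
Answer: 2400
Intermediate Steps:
x(b) = b**2 (x(b) = b*b = b**2)
m(n, N) = 6 (m(n, N) = -2*(-4 + 1) = -2*(-3) = 6)
x(20)*m(h(2, 2), 5) = 20**2*6 = 400*6 = 2400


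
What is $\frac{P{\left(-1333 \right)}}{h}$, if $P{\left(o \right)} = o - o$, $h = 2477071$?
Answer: $0$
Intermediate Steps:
$P{\left(o \right)} = 0$
$\frac{P{\left(-1333 \right)}}{h} = \frac{0}{2477071} = 0 \cdot \frac{1}{2477071} = 0$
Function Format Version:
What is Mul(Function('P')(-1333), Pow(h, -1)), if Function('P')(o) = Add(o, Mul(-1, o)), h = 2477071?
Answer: 0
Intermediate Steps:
Function('P')(o) = 0
Mul(Function('P')(-1333), Pow(h, -1)) = Mul(0, Pow(2477071, -1)) = Mul(0, Rational(1, 2477071)) = 0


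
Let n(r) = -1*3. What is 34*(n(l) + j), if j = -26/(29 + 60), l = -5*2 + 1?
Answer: -9962/89 ≈ -111.93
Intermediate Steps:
l = -9 (l = -10 + 1 = -9)
j = -26/89 ≈ -0.29213
n(r) = -3
34*(n(l) + j) = 34*(-3 - 26/89) = 34*(-293/89) = -9962/89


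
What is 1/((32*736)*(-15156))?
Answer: -1/356954112 ≈ -2.8015e-9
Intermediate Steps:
1/((32*736)*(-15156)) = -1/15156/23552 = (1/23552)*(-1/15156) = -1/356954112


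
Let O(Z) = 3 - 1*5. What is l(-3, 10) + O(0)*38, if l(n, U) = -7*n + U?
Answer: -45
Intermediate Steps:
l(n, U) = U - 7*n
O(Z) = -2 (O(Z) = 3 - 5 = -2)
l(-3, 10) + O(0)*38 = (10 - 7*(-3)) - 2*38 = (10 + 21) - 76 = 31 - 76 = -45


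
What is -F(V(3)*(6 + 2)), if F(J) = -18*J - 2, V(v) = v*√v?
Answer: 2 + 432*√3 ≈ 750.25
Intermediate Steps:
V(v) = v^(3/2)
F(J) = -2 - 18*J
-F(V(3)*(6 + 2)) = -(-2 - 18*3^(3/2)*(6 + 2)) = -(-2 - 18*3*√3*8) = -(-2 - 432*√3) = 2 + 432*√3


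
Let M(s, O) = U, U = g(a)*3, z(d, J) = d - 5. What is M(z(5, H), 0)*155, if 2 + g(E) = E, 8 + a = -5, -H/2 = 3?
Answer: -6975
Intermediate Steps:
H = -6 (H = -2*3 = -6)
a = -13 (a = -8 - 5 = -13)
g(E) = -2 + E
z(d, J) = -5 + d
U = -45 (U = (-2 - 13)*3 = -15*3 = -45)
M(s, O) = -45
M(z(5, H), 0)*155 = -45*155 = -6975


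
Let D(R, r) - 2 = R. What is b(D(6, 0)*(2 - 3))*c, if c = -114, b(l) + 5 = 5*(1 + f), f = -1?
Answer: 570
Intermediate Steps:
D(R, r) = 2 + R
b(l) = -5 (b(l) = -5 + 5*(1 - 1) = -5 + 5*0 = -5 + 0 = -5)
b(D(6, 0)*(2 - 3))*c = -5*(-114) = 570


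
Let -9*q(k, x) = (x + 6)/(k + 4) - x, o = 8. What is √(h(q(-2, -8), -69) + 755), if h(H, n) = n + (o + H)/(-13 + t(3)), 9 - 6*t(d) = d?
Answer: √222069/18 ≈ 26.180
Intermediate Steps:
t(d) = 3/2 - d/6
q(k, x) = x/9 - (6 + x)/(9*(4 + k)) (q(k, x) = -((x + 6)/(k + 4) - x)/9 = -((6 + x)/(4 + k) - x)/9 = -(-x + (6 + x)/(4 + k))/9 = x/9 - (6 + x)/(9*(4 + k)))
h(H, n) = -⅔ + n - H/12 (h(H, n) = n + (8 + H)/(-13 + (3/2 - ⅙*3)) = n + (8 + H)/(-13 + (3/2 - ½)) = n + (8 + H)/(-13 + 1) = n + (8 + H)/(-12) = n + (8 + H)*(-1/12) = n + (-⅔ - H/12) = -⅔ + n - H/12)
√(h(q(-2, -8), -69) + 755) = √((-⅔ - 69 - (-6 + 3*(-8) - 2*(-8))/(108*(4 - 2))) + 755) = √((-⅔ - 69 - (-6 - 24 + 16)/(108*2)) + 755) = √((-⅔ - 69 - (-14)/(108*2)) + 755) = √((-⅔ - 69 - 1/12*(-7/9)) + 755) = √((-⅔ - 69 + 7/108) + 755) = √(-7517/108 + 755) = √(74023/108) = √222069/18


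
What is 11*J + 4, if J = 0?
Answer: 4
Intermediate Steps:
11*J + 4 = 11*0 + 4 = 0 + 4 = 4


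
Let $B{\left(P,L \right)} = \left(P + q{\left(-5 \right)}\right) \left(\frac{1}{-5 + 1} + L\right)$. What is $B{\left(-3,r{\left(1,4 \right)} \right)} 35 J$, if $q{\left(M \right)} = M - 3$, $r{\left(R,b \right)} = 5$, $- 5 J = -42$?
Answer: $- \frac{30723}{2} \approx -15362.0$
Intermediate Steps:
$J = \frac{42}{5}$ ($J = \left(- \frac{1}{5}\right) \left(-42\right) = \frac{42}{5} \approx 8.4$)
$q{\left(M \right)} = -3 + M$
$B{\left(P,L \right)} = \left(-8 + P\right) \left(- \frac{1}{4} + L\right)$ ($B{\left(P,L \right)} = \left(P - 8\right) \left(\frac{1}{-5 + 1} + L\right) = \left(P - 8\right) \left(\frac{1}{-4} + L\right) = \left(-8 + P\right) \left(- \frac{1}{4} + L\right)$)
$B{\left(-3,r{\left(1,4 \right)} \right)} 35 J = \left(2 - 40 - - \frac{3}{4} + 5 \left(-3\right)\right) 35 \cdot \frac{42}{5} = \left(2 - 40 + \frac{3}{4} - 15\right) 35 \cdot \frac{42}{5} = \left(- \frac{209}{4}\right) 35 \cdot \frac{42}{5} = \left(- \frac{7315}{4}\right) \frac{42}{5} = - \frac{30723}{2}$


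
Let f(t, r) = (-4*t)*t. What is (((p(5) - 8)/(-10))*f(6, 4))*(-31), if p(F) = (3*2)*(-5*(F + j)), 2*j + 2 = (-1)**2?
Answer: 319176/5 ≈ 63835.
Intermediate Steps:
f(t, r) = -4*t**2
j = -1/2 (j = -1 + (1/2)*(-1)**2 = -1 + (1/2)*1 = -1 + 1/2 = -1/2 ≈ -0.50000)
p(F) = 15 - 30*F (p(F) = (3*2)*(-5*(F - 1/2)) = 6*(-5*(-1/2 + F)) = 6*(5/2 - 5*F) = 15 - 30*F)
(((p(5) - 8)/(-10))*f(6, 4))*(-31) = ((((15 - 30*5) - 8)/(-10))*(-4*6**2))*(-31) = ((((15 - 150) - 8)*(-1/10))*(-4*36))*(-31) = (((-135 - 8)*(-1/10))*(-144))*(-31) = (-143*(-1/10)*(-144))*(-31) = ((143/10)*(-144))*(-31) = -10296/5*(-31) = 319176/5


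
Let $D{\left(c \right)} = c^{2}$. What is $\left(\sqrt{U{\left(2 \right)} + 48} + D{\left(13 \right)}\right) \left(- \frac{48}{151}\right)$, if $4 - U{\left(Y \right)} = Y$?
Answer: $- \frac{8112}{151} - \frac{240 \sqrt{2}}{151} \approx -55.97$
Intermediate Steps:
$U{\left(Y \right)} = 4 - Y$
$\left(\sqrt{U{\left(2 \right)} + 48} + D{\left(13 \right)}\right) \left(- \frac{48}{151}\right) = \left(\sqrt{\left(4 - 2\right) + 48} + 13^{2}\right) \left(- \frac{48}{151}\right) = \left(\sqrt{\left(4 - 2\right) + 48} + 169\right) \left(\left(-48\right) \frac{1}{151}\right) = \left(\sqrt{2 + 48} + 169\right) \left(- \frac{48}{151}\right) = \left(\sqrt{50} + 169\right) \left(- \frac{48}{151}\right) = \left(5 \sqrt{2} + 169\right) \left(- \frac{48}{151}\right) = \left(169 + 5 \sqrt{2}\right) \left(- \frac{48}{151}\right) = - \frac{8112}{151} - \frac{240 \sqrt{2}}{151}$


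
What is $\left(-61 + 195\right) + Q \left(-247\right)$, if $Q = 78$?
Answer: $-19132$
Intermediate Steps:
$\left(-61 + 195\right) + Q \left(-247\right) = \left(-61 + 195\right) + 78 \left(-247\right) = 134 - 19266 = -19132$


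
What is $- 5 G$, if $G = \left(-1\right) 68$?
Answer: $340$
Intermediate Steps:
$G = -68$
$- 5 G = \left(-5\right) \left(-68\right) = 340$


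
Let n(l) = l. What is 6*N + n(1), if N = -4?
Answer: -23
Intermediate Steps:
6*N + n(1) = 6*(-4) + 1 = -24 + 1 = -23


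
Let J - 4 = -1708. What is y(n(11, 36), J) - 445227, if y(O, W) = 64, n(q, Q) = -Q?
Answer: -445163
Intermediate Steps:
J = -1704 (J = 4 - 1708 = -1704)
y(n(11, 36), J) - 445227 = 64 - 445227 = -445163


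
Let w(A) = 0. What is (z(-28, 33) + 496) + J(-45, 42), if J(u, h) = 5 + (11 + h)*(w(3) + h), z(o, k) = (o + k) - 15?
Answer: 2717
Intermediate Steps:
z(o, k) = -15 + k + o (z(o, k) = (k + o) - 15 = -15 + k + o)
J(u, h) = 5 + h*(11 + h) (J(u, h) = 5 + (11 + h)*(0 + h) = 5 + (11 + h)*h = 5 + h*(11 + h))
(z(-28, 33) + 496) + J(-45, 42) = ((-15 + 33 - 28) + 496) + (5 + 42² + 11*42) = (-10 + 496) + (5 + 1764 + 462) = 486 + 2231 = 2717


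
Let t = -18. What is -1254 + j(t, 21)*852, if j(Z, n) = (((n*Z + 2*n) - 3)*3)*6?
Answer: -5200158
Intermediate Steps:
j(Z, n) = -54 + 36*n + 18*Z*n (j(Z, n) = (((Z*n + 2*n) - 3)*3)*6 = (((2*n + Z*n) - 3)*3)*6 = ((-3 + 2*n + Z*n)*3)*6 = (-9 + 6*n + 3*Z*n)*6 = -54 + 36*n + 18*Z*n)
-1254 + j(t, 21)*852 = -1254 + (-54 + 36*21 + 18*(-18)*21)*852 = -1254 + (-54 + 756 - 6804)*852 = -1254 - 6102*852 = -1254 - 5198904 = -5200158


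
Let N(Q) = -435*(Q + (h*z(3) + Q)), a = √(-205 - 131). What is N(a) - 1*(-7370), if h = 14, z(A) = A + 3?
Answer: -29170 - 3480*I*√21 ≈ -29170.0 - 15947.0*I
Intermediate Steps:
z(A) = 3 + A
a = 4*I*√21 (a = √(-336) = 4*I*√21 ≈ 18.33*I)
N(Q) = -36540 - 870*Q (N(Q) = -435*(Q + (14*(3 + 3) + Q)) = -435*(Q + (14*6 + Q)) = -435*(Q + (84 + Q)) = -435*(84 + 2*Q) = -36540 - 870*Q)
N(a) - 1*(-7370) = (-36540 - 3480*I*√21) - 1*(-7370) = (-36540 - 3480*I*√21) + 7370 = -29170 - 3480*I*√21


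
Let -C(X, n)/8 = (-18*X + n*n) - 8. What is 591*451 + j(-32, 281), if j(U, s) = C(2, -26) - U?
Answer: 261517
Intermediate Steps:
C(X, n) = 64 - 8*n**2 + 144*X (C(X, n) = -8*((-18*X + n*n) - 8) = -8*((-18*X + n**2) - 8) = -8*((n**2 - 18*X) - 8) = -8*(-8 + n**2 - 18*X) = 64 - 8*n**2 + 144*X)
j(U, s) = -5056 - U (j(U, s) = (64 - 8*(-26)**2 + 144*2) - U = (64 - 8*676 + 288) - U = (64 - 5408 + 288) - U = -5056 - U)
591*451 + j(-32, 281) = 591*451 + (-5056 - 1*(-32)) = 266541 + (-5056 + 32) = 266541 - 5024 = 261517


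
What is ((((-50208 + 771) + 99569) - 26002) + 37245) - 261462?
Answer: -200087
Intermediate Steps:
((((-50208 + 771) + 99569) - 26002) + 37245) - 261462 = (((-49437 + 99569) - 26002) + 37245) - 261462 = ((50132 - 26002) + 37245) - 261462 = (24130 + 37245) - 261462 = 61375 - 261462 = -200087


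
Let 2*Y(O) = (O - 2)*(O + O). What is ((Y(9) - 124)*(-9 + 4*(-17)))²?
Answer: 22061809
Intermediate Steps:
Y(O) = O*(-2 + O) (Y(O) = ((O - 2)*(O + O))/2 = ((-2 + O)*(2*O))/2 = (2*O*(-2 + O))/2 = O*(-2 + O))
((Y(9) - 124)*(-9 + 4*(-17)))² = ((9*(-2 + 9) - 124)*(-9 + 4*(-17)))² = ((9*7 - 124)*(-9 - 68))² = ((63 - 124)*(-77))² = (-61*(-77))² = 4697² = 22061809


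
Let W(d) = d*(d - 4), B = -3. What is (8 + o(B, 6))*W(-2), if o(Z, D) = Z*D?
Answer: -120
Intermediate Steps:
W(d) = d*(-4 + d)
o(Z, D) = D*Z
(8 + o(B, 6))*W(-2) = (8 + 6*(-3))*(-2*(-4 - 2)) = (8 - 18)*(-2*(-6)) = -10*12 = -120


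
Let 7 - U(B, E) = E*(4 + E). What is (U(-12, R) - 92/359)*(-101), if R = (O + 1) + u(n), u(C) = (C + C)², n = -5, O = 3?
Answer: 407016567/359 ≈ 1.1338e+6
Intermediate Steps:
u(C) = 4*C² (u(C) = (2*C)² = 4*C²)
R = 104 (R = (3 + 1) + 4*(-5)² = 4 + 4*25 = 4 + 100 = 104)
U(B, E) = 7 - E*(4 + E)
(U(-12, R) - 92/359)*(-101) = ((7 - 1*104² - 4*104) - 92/359)*(-101) = ((7 - 1*10816 - 416) - 92*1/359)*(-101) = ((7 - 10816 - 416) - 92/359)*(-101) = (-11225 - 92/359)*(-101) = -4029867/359*(-101) = 407016567/359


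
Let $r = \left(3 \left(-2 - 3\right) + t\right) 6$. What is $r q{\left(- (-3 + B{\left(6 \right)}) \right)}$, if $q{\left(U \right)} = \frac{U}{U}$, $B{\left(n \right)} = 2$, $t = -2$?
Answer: $-102$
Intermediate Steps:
$q{\left(U \right)} = 1$
$r = -102$ ($r = \left(3 \left(-2 - 3\right) - 2\right) 6 = \left(3 \left(-5\right) - 2\right) 6 = \left(-15 - 2\right) 6 = \left(-17\right) 6 = -102$)
$r q{\left(- (-3 + B{\left(6 \right)}) \right)} = \left(-102\right) 1 = -102$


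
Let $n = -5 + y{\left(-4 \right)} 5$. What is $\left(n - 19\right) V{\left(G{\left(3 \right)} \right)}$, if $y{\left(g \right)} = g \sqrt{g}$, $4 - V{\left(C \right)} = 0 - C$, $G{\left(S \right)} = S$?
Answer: $-168 - 280 i \approx -168.0 - 280.0 i$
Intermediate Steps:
$V{\left(C \right)} = 4 + C$ ($V{\left(C \right)} = 4 - \left(0 - C\right) = 4 - - C = 4 + C$)
$y{\left(g \right)} = g^{\frac{3}{2}}$
$n = -5 - 40 i$ ($n = -5 + \left(-4\right)^{\frac{3}{2}} \cdot 5 = -5 + - 8 i 5 = -5 - 40 i \approx -5.0 - 40.0 i$)
$\left(n - 19\right) V{\left(G{\left(3 \right)} \right)} = \left(\left(-5 - 40 i\right) - 19\right) \left(4 + 3\right) = \left(-24 - 40 i\right) 7 = -168 - 280 i$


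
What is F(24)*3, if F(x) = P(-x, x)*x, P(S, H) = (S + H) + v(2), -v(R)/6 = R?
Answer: -864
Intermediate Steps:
v(R) = -6*R
P(S, H) = -12 + H + S (P(S, H) = (S + H) - 6*2 = (H + S) - 12 = -12 + H + S)
F(x) = -12*x (F(x) = (-12 + x - x)*x = -12*x)
F(24)*3 = -12*24*3 = -288*3 = -864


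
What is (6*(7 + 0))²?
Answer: 1764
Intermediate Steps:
(6*(7 + 0))² = (6*7)² = 42² = 1764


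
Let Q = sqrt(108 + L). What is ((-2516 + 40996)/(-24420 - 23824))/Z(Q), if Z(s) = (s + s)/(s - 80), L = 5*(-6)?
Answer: -4810/12061 + 14800*sqrt(78)/36183 ≈ 3.2137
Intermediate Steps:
L = -30
Q = sqrt(78) (Q = sqrt(108 - 30) = sqrt(78) ≈ 8.8318)
Z(s) = 2*s/(-80 + s) (Z(s) = (2*s)/(-80 + s) = 2*s/(-80 + s))
((-2516 + 40996)/(-24420 - 23824))/Z(Q) = ((-2516 + 40996)/(-24420 - 23824))/((2*sqrt(78)/(-80 + sqrt(78)))) = (38480/(-48244))*(sqrt(78)*(-80 + sqrt(78))/156) = (38480*(-1/48244))*(sqrt(78)*(-80 + sqrt(78))/156) = -185*sqrt(78)*(-80 + sqrt(78))/36183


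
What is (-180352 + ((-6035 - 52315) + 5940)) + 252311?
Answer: 19549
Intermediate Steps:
(-180352 + ((-6035 - 52315) + 5940)) + 252311 = (-180352 + (-58350 + 5940)) + 252311 = (-180352 - 52410) + 252311 = -232762 + 252311 = 19549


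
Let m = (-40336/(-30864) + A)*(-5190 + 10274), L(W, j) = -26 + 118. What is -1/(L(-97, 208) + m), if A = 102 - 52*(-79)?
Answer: -1929/41300615792 ≈ -4.6706e-8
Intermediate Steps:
A = 4210 (A = 102 + 4108 = 4210)
L(W, j) = 92
m = 41300438324/1929 (m = (-40336/(-30864) + 4210)*(-5190 + 10274) = (-40336*(-1/30864) + 4210)*5084 = (2521/1929 + 4210)*5084 = (8123611/1929)*5084 = 41300438324/1929 ≈ 2.1410e+7)
-1/(L(-97, 208) + m) = -1/(92 + 41300438324/1929) = -1/41300615792/1929 = -1*1929/41300615792 = -1929/41300615792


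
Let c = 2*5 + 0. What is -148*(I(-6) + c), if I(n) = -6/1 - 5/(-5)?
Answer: -740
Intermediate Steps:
c = 10 (c = 10 + 0 = 10)
I(n) = -5 (I(n) = -6*1 - 5*(-⅕) = -6 + 1 = -5)
-148*(I(-6) + c) = -148*(-5 + 10) = -148*5 = -740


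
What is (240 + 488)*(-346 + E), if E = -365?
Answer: -517608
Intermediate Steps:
(240 + 488)*(-346 + E) = (240 + 488)*(-346 - 365) = 728*(-711) = -517608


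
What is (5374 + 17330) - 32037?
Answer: -9333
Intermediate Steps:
(5374 + 17330) - 32037 = 22704 - 32037 = -9333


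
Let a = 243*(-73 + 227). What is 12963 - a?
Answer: -24459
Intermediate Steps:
a = 37422 (a = 243*154 = 37422)
12963 - a = 12963 - 1*37422 = 12963 - 37422 = -24459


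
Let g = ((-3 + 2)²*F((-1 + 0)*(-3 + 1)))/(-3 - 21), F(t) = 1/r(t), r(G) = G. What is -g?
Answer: 1/48 ≈ 0.020833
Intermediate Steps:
F(t) = 1/t
g = -1/48 (g = ((-3 + 2)²/(((-1 + 0)*(-3 + 1))))/(-3 - 21) = ((-1)²/((-1*(-2))))/(-24) = (1/2)*(-1/24) = (1*(½))*(-1/24) = (½)*(-1/24) = -1/48 ≈ -0.020833)
-g = -1*(-1/48) = 1/48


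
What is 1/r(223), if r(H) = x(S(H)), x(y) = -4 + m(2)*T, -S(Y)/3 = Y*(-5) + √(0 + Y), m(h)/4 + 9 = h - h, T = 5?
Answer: -1/184 ≈ -0.0054348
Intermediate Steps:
m(h) = -36 (m(h) = -36 + 4*(h - h) = -36 + 4*0 = -36 + 0 = -36)
S(Y) = -3*√Y + 15*Y (S(Y) = -3*(Y*(-5) + √(0 + Y)) = -3*(-5*Y + √Y) = -3*(√Y - 5*Y) = -3*√Y + 15*Y)
x(y) = -184 (x(y) = -4 - 36*5 = -4 - 180 = -184)
r(H) = -184
1/r(223) = 1/(-184) = -1/184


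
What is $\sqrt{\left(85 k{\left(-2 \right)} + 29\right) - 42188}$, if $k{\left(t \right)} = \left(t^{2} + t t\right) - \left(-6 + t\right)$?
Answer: $i \sqrt{40799} \approx 201.99 i$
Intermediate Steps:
$k{\left(t \right)} = 6 - t + 2 t^{2}$ ($k{\left(t \right)} = \left(t^{2} + t^{2}\right) - \left(-6 + t\right) = 2 t^{2} - \left(-6 + t\right) = 6 - t + 2 t^{2}$)
$\sqrt{\left(85 k{\left(-2 \right)} + 29\right) - 42188} = \sqrt{\left(85 \left(6 - -2 + 2 \left(-2\right)^{2}\right) + 29\right) - 42188} = \sqrt{\left(85 \left(6 + 2 + 2 \cdot 4\right) + 29\right) - 42188} = \sqrt{\left(85 \left(6 + 2 + 8\right) + 29\right) - 42188} = \sqrt{\left(85 \cdot 16 + 29\right) - 42188} = \sqrt{\left(1360 + 29\right) - 42188} = \sqrt{1389 - 42188} = \sqrt{-40799} = i \sqrt{40799}$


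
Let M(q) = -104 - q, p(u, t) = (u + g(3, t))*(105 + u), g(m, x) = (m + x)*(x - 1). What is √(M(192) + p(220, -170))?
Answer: √9352229 ≈ 3058.1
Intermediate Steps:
g(m, x) = (-1 + x)*(m + x) (g(m, x) = (m + x)*(-1 + x) = (-1 + x)*(m + x))
p(u, t) = (105 + u)*(-3 + u + t² + 2*t) (p(u, t) = (u + (t² - 1*3 - t + 3*t))*(105 + u) = (u + (t² - 3 - t + 3*t))*(105 + u) = (u + (-3 + t² + 2*t))*(105 + u) = (-3 + u + t² + 2*t)*(105 + u) = (105 + u)*(-3 + u + t² + 2*t))
√(M(192) + p(220, -170)) = √((-104 - 1*192) + (-315 + 220² + 105*220 + 105*(-170)² + 210*(-170) + 220*(-3 + (-170)² + 2*(-170)))) = √((-104 - 192) + (-315 + 48400 + 23100 + 105*28900 - 35700 + 220*(-3 + 28900 - 340))) = √(-296 + (-315 + 48400 + 23100 + 3034500 - 35700 + 220*28557)) = √(-296 + (-315 + 48400 + 23100 + 3034500 - 35700 + 6282540)) = √(-296 + 9352525) = √9352229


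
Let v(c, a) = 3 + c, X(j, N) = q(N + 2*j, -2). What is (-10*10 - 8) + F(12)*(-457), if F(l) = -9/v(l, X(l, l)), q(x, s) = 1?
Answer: 831/5 ≈ 166.20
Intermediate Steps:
X(j, N) = 1
F(l) = -9/(3 + l)
(-10*10 - 8) + F(12)*(-457) = (-10*10 - 8) - 9/(3 + 12)*(-457) = (-100 - 8) - 9/15*(-457) = -108 - 9*1/15*(-457) = -108 - 3/5*(-457) = -108 + 1371/5 = 831/5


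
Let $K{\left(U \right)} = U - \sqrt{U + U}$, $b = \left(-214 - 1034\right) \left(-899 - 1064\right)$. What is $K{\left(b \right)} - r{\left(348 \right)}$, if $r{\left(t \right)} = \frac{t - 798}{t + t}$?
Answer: $\frac{284179659}{116} - 104 \sqrt{453} \approx 2.4476 \cdot 10^{6}$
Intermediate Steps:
$r{\left(t \right)} = \frac{-798 + t}{2 t}$
$b = 2449824$ ($b = \left(-1248\right) \left(-1963\right) = 2449824$)
$K{\left(U \right)} = U - \sqrt{2} \sqrt{U}$ ($K{\left(U \right)} = U - \sqrt{2 U} = U - \sqrt{2} \sqrt{U}$)
$K{\left(b \right)} - r{\left(348 \right)} = \left(2449824 - \sqrt{2} \sqrt{2449824}\right) - \frac{-798 + 348}{2 \cdot 348} = \left(2449824 - \sqrt{2} \cdot 52 \sqrt{906}\right) - \frac{1}{2} \cdot \frac{1}{348} \left(-450\right) = \left(2449824 - 104 \sqrt{453}\right) - - \frac{75}{116} = \left(2449824 - 104 \sqrt{453}\right) + \frac{75}{116} = \frac{284179659}{116} - 104 \sqrt{453}$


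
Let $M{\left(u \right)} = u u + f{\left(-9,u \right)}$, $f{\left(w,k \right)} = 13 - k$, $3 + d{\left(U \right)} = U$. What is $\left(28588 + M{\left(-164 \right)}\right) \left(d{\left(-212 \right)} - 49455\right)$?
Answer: $-2764681870$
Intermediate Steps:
$d{\left(U \right)} = -3 + U$
$M{\left(u \right)} = 13 + u^{2} - u$ ($M{\left(u \right)} = u u - \left(-13 + u\right) = u^{2} - \left(-13 + u\right) = 13 + u^{2} - u$)
$\left(28588 + M{\left(-164 \right)}\right) \left(d{\left(-212 \right)} - 49455\right) = \left(28588 + \left(13 + \left(-164\right)^{2} - -164\right)\right) \left(\left(-3 - 212\right) - 49455\right) = \left(28588 + \left(13 + 26896 + 164\right)\right) \left(-215 - 49455\right) = \left(28588 + 27073\right) \left(-49670\right) = 55661 \left(-49670\right) = -2764681870$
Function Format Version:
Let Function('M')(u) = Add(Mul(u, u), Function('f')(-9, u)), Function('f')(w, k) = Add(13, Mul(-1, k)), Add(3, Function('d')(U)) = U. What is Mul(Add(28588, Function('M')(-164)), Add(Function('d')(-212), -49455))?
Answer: -2764681870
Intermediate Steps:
Function('d')(U) = Add(-3, U)
Function('M')(u) = Add(13, Pow(u, 2), Mul(-1, u)) (Function('M')(u) = Add(Mul(u, u), Add(13, Mul(-1, u))) = Add(Pow(u, 2), Add(13, Mul(-1, u))) = Add(13, Pow(u, 2), Mul(-1, u)))
Mul(Add(28588, Function('M')(-164)), Add(Function('d')(-212), -49455)) = Mul(Add(28588, Add(13, Pow(-164, 2), Mul(-1, -164))), Add(Add(-3, -212), -49455)) = Mul(Add(28588, Add(13, 26896, 164)), Add(-215, -49455)) = Mul(Add(28588, 27073), -49670) = Mul(55661, -49670) = -2764681870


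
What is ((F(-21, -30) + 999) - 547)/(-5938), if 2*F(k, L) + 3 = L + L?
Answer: -841/11876 ≈ -0.070815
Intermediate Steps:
F(k, L) = -3/2 + L (F(k, L) = -3/2 + (L + L)/2 = -3/2 + (2*L)/2 = -3/2 + L)
((F(-21, -30) + 999) - 547)/(-5938) = (((-3/2 - 30) + 999) - 547)/(-5938) = ((-63/2 + 999) - 547)*(-1/5938) = (1935/2 - 547)*(-1/5938) = (841/2)*(-1/5938) = -841/11876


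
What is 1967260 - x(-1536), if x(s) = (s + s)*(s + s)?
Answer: -7469924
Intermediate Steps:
x(s) = 4*s² (x(s) = (2*s)*(2*s) = 4*s²)
1967260 - x(-1536) = 1967260 - 4*(-1536)² = 1967260 - 4*2359296 = 1967260 - 1*9437184 = 1967260 - 9437184 = -7469924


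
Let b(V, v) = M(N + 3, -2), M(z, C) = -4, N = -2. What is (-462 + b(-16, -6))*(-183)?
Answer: 85278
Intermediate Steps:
b(V, v) = -4
(-462 + b(-16, -6))*(-183) = (-462 - 4)*(-183) = -466*(-183) = 85278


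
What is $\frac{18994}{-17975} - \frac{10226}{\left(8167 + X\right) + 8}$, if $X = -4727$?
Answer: $- \frac{124651831}{30988900} \approx -4.0225$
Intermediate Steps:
$\frac{18994}{-17975} - \frac{10226}{\left(8167 + X\right) + 8} = \frac{18994}{-17975} - \frac{10226}{\left(8167 - 4727\right) + 8} = 18994 \left(- \frac{1}{17975}\right) - \frac{10226}{3440 + 8} = - \frac{18994}{17975} - \frac{10226}{3448} = - \frac{18994}{17975} - \frac{5113}{1724} = - \frac{124651831}{30988900}$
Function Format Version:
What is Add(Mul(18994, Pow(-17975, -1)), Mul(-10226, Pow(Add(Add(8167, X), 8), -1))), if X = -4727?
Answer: Rational(-124651831, 30988900) ≈ -4.0225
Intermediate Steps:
Add(Mul(18994, Pow(-17975, -1)), Mul(-10226, Pow(Add(Add(8167, X), 8), -1))) = Add(Mul(18994, Pow(-17975, -1)), Mul(-10226, Pow(Add(Add(8167, -4727), 8), -1))) = Add(Mul(18994, Rational(-1, 17975)), Mul(-10226, Pow(Add(3440, 8), -1))) = Add(Rational(-18994, 17975), Mul(-10226, Pow(3448, -1))) = Add(Rational(-18994, 17975), Mul(-10226, Rational(1, 3448))) = Add(Rational(-18994, 17975), Rational(-5113, 1724)) = Rational(-124651831, 30988900)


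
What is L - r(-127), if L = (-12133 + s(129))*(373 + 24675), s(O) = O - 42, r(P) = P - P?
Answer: -301728208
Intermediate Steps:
r(P) = 0
s(O) = -42 + O
L = -301728208 (L = (-12133 + (-42 + 129))*(373 + 24675) = (-12133 + 87)*25048 = -12046*25048 = -301728208)
L - r(-127) = -301728208 - 1*0 = -301728208 + 0 = -301728208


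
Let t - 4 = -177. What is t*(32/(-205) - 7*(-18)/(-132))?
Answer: 866557/4510 ≈ 192.14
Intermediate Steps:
t = -173 (t = 4 - 177 = -173)
t*(32/(-205) - 7*(-18)/(-132)) = -173*(32/(-205) - 7*(-18)/(-132)) = -173*(32*(-1/205) + 126*(-1/132)) = -173*(-32/205 - 21/22) = -173*(-5009/4510) = 866557/4510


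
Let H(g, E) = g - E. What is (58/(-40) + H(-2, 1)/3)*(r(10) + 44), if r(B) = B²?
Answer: -1764/5 ≈ -352.80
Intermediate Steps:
(58/(-40) + H(-2, 1)/3)*(r(10) + 44) = (58/(-40) + (-2 - 1*1)/3)*(10² + 44) = (58*(-1/40) + (-2 - 1)*(⅓))*(100 + 44) = (-29/20 - 3*⅓)*144 = (-29/20 - 1)*144 = -49/20*144 = -1764/5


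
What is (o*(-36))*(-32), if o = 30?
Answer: 34560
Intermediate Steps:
(o*(-36))*(-32) = (30*(-36))*(-32) = -1080*(-32) = 34560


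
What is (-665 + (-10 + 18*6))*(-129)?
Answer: 73143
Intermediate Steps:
(-665 + (-10 + 18*6))*(-129) = (-665 + (-10 + 108))*(-129) = (-665 + 98)*(-129) = -567*(-129) = 73143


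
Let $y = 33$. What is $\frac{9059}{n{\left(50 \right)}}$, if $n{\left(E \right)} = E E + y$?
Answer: $\frac{9059}{2533} \approx 3.5764$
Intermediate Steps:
$n{\left(E \right)} = 33 + E^{2}$ ($n{\left(E \right)} = E E + 33 = E^{2} + 33 = 33 + E^{2}$)
$\frac{9059}{n{\left(50 \right)}} = \frac{9059}{33 + 50^{2}} = \frac{9059}{33 + 2500} = \frac{9059}{2533}$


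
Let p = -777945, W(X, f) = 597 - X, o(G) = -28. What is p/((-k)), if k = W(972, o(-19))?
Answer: -51863/25 ≈ -2074.5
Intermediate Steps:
k = -375 (k = 597 - 1*972 = 597 - 972 = -375)
p/((-k)) = -777945/((-1*(-375))) = -777945/375 = -777945*1/375 = -51863/25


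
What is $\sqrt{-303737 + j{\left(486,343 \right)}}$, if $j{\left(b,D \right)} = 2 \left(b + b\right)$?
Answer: $i \sqrt{301793} \approx 549.36 i$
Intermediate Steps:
$j{\left(b,D \right)} = 4 b$ ($j{\left(b,D \right)} = 2 \cdot 2 b = 4 b$)
$\sqrt{-303737 + j{\left(486,343 \right)}} = \sqrt{-303737 + 4 \cdot 486} = \sqrt{-303737 + 1944} = \sqrt{-301793} = i \sqrt{301793}$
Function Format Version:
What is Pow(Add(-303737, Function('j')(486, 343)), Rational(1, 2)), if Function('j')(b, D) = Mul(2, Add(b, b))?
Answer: Mul(I, Pow(301793, Rational(1, 2))) ≈ Mul(549.36, I)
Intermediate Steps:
Function('j')(b, D) = Mul(4, b) (Function('j')(b, D) = Mul(2, Mul(2, b)) = Mul(4, b))
Pow(Add(-303737, Function('j')(486, 343)), Rational(1, 2)) = Pow(Add(-303737, Mul(4, 486)), Rational(1, 2)) = Pow(Add(-303737, 1944), Rational(1, 2)) = Pow(-301793, Rational(1, 2)) = Mul(I, Pow(301793, Rational(1, 2)))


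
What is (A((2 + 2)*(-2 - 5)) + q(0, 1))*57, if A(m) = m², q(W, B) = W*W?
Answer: 44688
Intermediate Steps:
q(W, B) = W²
(A((2 + 2)*(-2 - 5)) + q(0, 1))*57 = (((2 + 2)*(-2 - 5))² + 0²)*57 = ((4*(-7))² + 0)*57 = ((-28)² + 0)*57 = (784 + 0)*57 = 784*57 = 44688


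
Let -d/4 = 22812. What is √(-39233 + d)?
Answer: I*√130481 ≈ 361.22*I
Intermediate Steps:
d = -91248 (d = -4*22812 = -91248)
√(-39233 + d) = √(-39233 - 91248) = √(-130481) = I*√130481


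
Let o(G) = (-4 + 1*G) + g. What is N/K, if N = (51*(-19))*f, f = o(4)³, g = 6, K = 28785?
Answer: -3672/505 ≈ -7.2713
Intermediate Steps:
o(G) = 2 + G (o(G) = (-4 + 1*G) + 6 = (-4 + G) + 6 = 2 + G)
f = 216 (f = (2 + 4)³ = 6³ = 216)
N = -209304 (N = (51*(-19))*216 = -969*216 = -209304)
N/K = -209304/28785 = -209304*1/28785 = -3672/505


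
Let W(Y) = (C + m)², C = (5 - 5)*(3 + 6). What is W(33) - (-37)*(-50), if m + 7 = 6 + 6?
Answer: -1825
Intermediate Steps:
m = 5 (m = -7 + (6 + 6) = -7 + 12 = 5)
C = 0 (C = 0*9 = 0)
W(Y) = 25 (W(Y) = (0 + 5)² = 5² = 25)
W(33) - (-37)*(-50) = 25 - (-37)*(-50) = 25 - 1*1850 = 25 - 1850 = -1825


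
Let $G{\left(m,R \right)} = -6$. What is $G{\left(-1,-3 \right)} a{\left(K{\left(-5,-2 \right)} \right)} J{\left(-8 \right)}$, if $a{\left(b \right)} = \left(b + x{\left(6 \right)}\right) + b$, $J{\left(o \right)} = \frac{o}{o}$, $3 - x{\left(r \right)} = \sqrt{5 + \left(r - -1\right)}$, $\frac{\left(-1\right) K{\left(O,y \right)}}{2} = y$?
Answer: $-66 + 12 \sqrt{3} \approx -45.215$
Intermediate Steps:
$K{\left(O,y \right)} = - 2 y$
$x{\left(r \right)} = 3 - \sqrt{6 + r}$ ($x{\left(r \right)} = 3 - \sqrt{5 + \left(r - -1\right)} = 3 - \sqrt{5 + \left(r + 1\right)} = 3 - \sqrt{5 + \left(1 + r\right)} = 3 - \sqrt{6 + r}$)
$J{\left(o \right)} = 1$
$a{\left(b \right)} = 3 - 2 \sqrt{3} + 2 b$ ($a{\left(b \right)} = \left(b + \left(3 - \sqrt{6 + 6}\right)\right) + b = \left(b + \left(3 - \sqrt{12}\right)\right) + b = \left(b + \left(3 - 2 \sqrt{3}\right)\right) + b = \left(3 + b - 2 \sqrt{3}\right) + b = 3 - 2 \sqrt{3} + 2 b$)
$G{\left(-1,-3 \right)} a{\left(K{\left(-5,-2 \right)} \right)} J{\left(-8 \right)} = - 6 \left(3 - 2 \sqrt{3} + 2 \left(\left(-2\right) \left(-2\right)\right)\right) 1 = - 6 \left(3 - 2 \sqrt{3} + 2 \cdot 4\right) 1 = - 6 \left(3 - 2 \sqrt{3} + 8\right) 1 = - 6 \left(11 - 2 \sqrt{3}\right) 1 = \left(-66 + 12 \sqrt{3}\right) 1 = -66 + 12 \sqrt{3}$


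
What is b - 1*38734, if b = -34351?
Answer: -73085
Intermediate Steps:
b - 1*38734 = -34351 - 1*38734 = -34351 - 38734 = -73085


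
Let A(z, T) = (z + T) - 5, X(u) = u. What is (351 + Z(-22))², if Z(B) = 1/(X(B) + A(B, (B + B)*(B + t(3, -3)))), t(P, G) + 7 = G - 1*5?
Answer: 307170892900/2493241 ≈ 1.2320e+5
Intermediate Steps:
t(P, G) = -12 + G (t(P, G) = -7 + (G - 1*5) = -7 + (G - 5) = -7 + (-5 + G) = -12 + G)
A(z, T) = -5 + T + z (A(z, T) = (T + z) - 5 = -5 + T + z)
Z(B) = 1/(-5 + 2*B + 2*B*(-15 + B)) (Z(B) = 1/(B + (-5 + (B + B)*(B + (-12 - 3)) + B)) = 1/(B + (-5 + (2*B)*(B - 15) + B)) = 1/(B + (-5 + (2*B)*(-15 + B) + B)) = 1/(B + (-5 + 2*B*(-15 + B) + B)) = 1/(B + (-5 + B + 2*B*(-15 + B))) = 1/(-5 + 2*B + 2*B*(-15 + B)))
(351 + Z(-22))² = (351 + 1/(-5 - 28*(-22) + 2*(-22)²))² = (351 + 1/(-5 + 616 + 2*484))² = (351 + 1/(-5 + 616 + 968))² = (351 + 1/1579)² = (554230/1579)² = 307170892900/2493241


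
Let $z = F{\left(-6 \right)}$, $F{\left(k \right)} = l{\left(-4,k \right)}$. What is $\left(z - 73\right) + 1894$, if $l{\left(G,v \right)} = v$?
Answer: $1815$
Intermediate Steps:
$F{\left(k \right)} = k$
$z = -6$
$\left(z - 73\right) + 1894 = \left(-6 - 73\right) + 1894 = -79 + 1894 = 1815$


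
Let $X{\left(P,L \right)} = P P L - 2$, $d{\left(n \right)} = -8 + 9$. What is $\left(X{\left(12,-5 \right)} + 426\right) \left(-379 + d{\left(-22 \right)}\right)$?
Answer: $111888$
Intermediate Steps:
$d{\left(n \right)} = 1$
$X{\left(P,L \right)} = -2 + L P^{2}$ ($X{\left(P,L \right)} = P^{2} L - 2 = L P^{2} - 2 = -2 + L P^{2}$)
$\left(X{\left(12,-5 \right)} + 426\right) \left(-379 + d{\left(-22 \right)}\right) = \left(\left(-2 - 5 \cdot 12^{2}\right) + 426\right) \left(-379 + 1\right) = \left(\left(-2 - 720\right) + 426\right) \left(-378\right) = \left(-722 + 426\right) \left(-378\right) = \left(-296\right) \left(-378\right) = 111888$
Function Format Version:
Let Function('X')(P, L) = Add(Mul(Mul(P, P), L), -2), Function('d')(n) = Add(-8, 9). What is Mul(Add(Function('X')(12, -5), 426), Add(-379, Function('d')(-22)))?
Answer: 111888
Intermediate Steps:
Function('d')(n) = 1
Function('X')(P, L) = Add(-2, Mul(L, Pow(P, 2))) (Function('X')(P, L) = Add(Mul(Pow(P, 2), L), -2) = Add(Mul(L, Pow(P, 2)), -2) = Add(-2, Mul(L, Pow(P, 2))))
Mul(Add(Function('X')(12, -5), 426), Add(-379, Function('d')(-22))) = Mul(Add(Add(-2, Mul(-5, Pow(12, 2))), 426), Add(-379, 1)) = Mul(Add(Add(-2, Mul(-5, 144)), 426), -378) = Mul(Add(Add(-2, -720), 426), -378) = Mul(Add(-722, 426), -378) = Mul(-296, -378) = 111888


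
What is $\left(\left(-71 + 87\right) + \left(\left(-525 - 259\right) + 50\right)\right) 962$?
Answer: $-690716$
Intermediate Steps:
$\left(\left(-71 + 87\right) + \left(\left(-525 - 259\right) + 50\right)\right) 962 = \left(16 + \left(-784 + 50\right)\right) 962 = \left(16 - 734\right) 962 = \left(-718\right) 962 = -690716$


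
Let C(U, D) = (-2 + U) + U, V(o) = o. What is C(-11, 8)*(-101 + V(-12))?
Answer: 2712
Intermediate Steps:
C(U, D) = -2 + 2*U
C(-11, 8)*(-101 + V(-12)) = (-2 + 2*(-11))*(-101 - 12) = (-2 - 22)*(-113) = -24*(-113) = 2712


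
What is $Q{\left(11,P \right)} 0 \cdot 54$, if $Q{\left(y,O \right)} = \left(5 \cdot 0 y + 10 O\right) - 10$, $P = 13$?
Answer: $0$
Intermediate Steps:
$Q{\left(y,O \right)} = -10 + 10 O$ ($Q{\left(y,O \right)} = \left(0 y + 10 O\right) - 10 = \left(0 + 10 O\right) - 10 = 10 O - 10 = -10 + 10 O$)
$Q{\left(11,P \right)} 0 \cdot 54 = \left(-10 + 10 \cdot 13\right) 0 \cdot 54 = \left(-10 + 130\right) 0 = 120 \cdot 0 = 0$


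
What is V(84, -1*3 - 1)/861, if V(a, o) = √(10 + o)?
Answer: √6/861 ≈ 0.0028449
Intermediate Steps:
V(84, -1*3 - 1)/861 = √(10 + (-1*3 - 1))/861 = √(10 + (-3 - 1))*(1/861) = √(10 - 4)*(1/861) = √6*(1/861) = √6/861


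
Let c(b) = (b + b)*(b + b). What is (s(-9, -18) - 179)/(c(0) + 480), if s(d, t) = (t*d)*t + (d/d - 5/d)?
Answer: -27841/4320 ≈ -6.4447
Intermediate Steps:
c(b) = 4*b**2 (c(b) = (2*b)*(2*b) = 4*b**2)
s(d, t) = 1 - 5/d + d*t**2 (s(d, t) = (d*t)*t + (1 - 5/d) = d*t**2 + (1 - 5/d) = 1 - 5/d + d*t**2)
(s(-9, -18) - 179)/(c(0) + 480) = ((1 - 5/(-9) - 9*(-18)**2) - 179)/(4*0**2 + 480) = ((1 - 5*(-1/9) - 9*324) - 179)/(4*0 + 480) = ((1 + 5/9 - 2916) - 179)/(0 + 480) = (-26230/9 - 179)/480 = -27841/9*1/480 = -27841/4320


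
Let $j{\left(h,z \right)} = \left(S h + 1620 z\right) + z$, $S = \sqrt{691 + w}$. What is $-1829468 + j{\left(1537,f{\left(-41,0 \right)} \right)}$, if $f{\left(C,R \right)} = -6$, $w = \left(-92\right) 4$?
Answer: $-1839194 + 1537 \sqrt{323} \approx -1.8116 \cdot 10^{6}$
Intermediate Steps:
$w = -368$
$S = \sqrt{323}$ ($S = \sqrt{691 - 368} = \sqrt{323} \approx 17.972$)
$j{\left(h,z \right)} = 1621 z + h \sqrt{323}$ ($j{\left(h,z \right)} = \left(\sqrt{323} h + 1620 z\right) + z = \left(h \sqrt{323} + 1620 z\right) + z = \left(1620 z + h \sqrt{323}\right) + z = 1621 z + h \sqrt{323}$)
$-1829468 + j{\left(1537,f{\left(-41,0 \right)} \right)} = -1829468 + \left(1621 \left(-6\right) + 1537 \sqrt{323}\right) = -1829468 - \left(9726 - 1537 \sqrt{323}\right) = -1839194 + 1537 \sqrt{323}$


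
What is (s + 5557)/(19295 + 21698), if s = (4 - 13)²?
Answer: 5638/40993 ≈ 0.13754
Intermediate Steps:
s = 81 (s = (-9)² = 81)
(s + 5557)/(19295 + 21698) = (81 + 5557)/(19295 + 21698) = 5638/40993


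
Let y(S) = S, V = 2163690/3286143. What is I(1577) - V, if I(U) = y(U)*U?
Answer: 908044684573/365127 ≈ 2.4869e+6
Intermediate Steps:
V = 240410/365127 (V = 2163690*(1/3286143) = 240410/365127 ≈ 0.65843)
I(U) = U² (I(U) = U*U = U²)
I(1577) - V = 1577² - 1*240410/365127 = 2486929 - 240410/365127 = 908044684573/365127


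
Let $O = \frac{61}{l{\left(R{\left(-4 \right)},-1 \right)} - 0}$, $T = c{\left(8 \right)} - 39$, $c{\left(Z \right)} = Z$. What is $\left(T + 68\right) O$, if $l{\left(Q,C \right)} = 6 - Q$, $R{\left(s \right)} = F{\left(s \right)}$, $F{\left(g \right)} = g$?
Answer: $\frac{2257}{10} \approx 225.7$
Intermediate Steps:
$R{\left(s \right)} = s$
$T = -31$ ($T = 8 - 39 = -31$)
$O = \frac{61}{10}$ ($O = \frac{61}{\left(6 - -4\right) - 0} = \frac{61}{\left(6 + 4\right) + 0} = \frac{61}{10 + 0} = \frac{61}{10} \approx 6.1$)
$\left(T + 68\right) O = \left(-31 + 68\right) \frac{61}{10} = 37 \cdot \frac{61}{10} = \frac{2257}{10}$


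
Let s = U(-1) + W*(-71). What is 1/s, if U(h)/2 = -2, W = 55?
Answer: -1/3909 ≈ -0.00025582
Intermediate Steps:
U(h) = -4 (U(h) = 2*(-2) = -4)
s = -3909 (s = -4 + 55*(-71) = -4 - 3905 = -3909)
1/s = 1/(-3909) = -1/3909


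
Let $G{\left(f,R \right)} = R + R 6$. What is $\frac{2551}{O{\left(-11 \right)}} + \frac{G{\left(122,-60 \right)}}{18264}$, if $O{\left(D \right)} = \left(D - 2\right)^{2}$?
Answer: $\frac{3876707}{257218} \approx 15.072$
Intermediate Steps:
$O{\left(D \right)} = \left(-2 + D\right)^{2}$
$G{\left(f,R \right)} = 7 R$ ($G{\left(f,R \right)} = R + 6 R = 7 R$)
$\frac{2551}{O{\left(-11 \right)}} + \frac{G{\left(122,-60 \right)}}{18264} = \frac{2551}{\left(-2 - 11\right)^{2}} + \frac{7 \left(-60\right)}{18264} = \frac{2551}{\left(-13\right)^{2}} - \frac{35}{1522} = \frac{2551}{169} - \frac{35}{1522} = \frac{3876707}{257218}$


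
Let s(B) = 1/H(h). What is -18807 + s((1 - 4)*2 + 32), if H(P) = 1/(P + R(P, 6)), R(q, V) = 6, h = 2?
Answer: -18799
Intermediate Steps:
H(P) = 1/(6 + P) (H(P) = 1/(P + 6) = 1/(6 + P))
s(B) = 8 (s(B) = 1/(1/(6 + 2)) = 1/(1/8) = 1/(⅛) = 8)
-18807 + s((1 - 4)*2 + 32) = -18807 + 8 = -18799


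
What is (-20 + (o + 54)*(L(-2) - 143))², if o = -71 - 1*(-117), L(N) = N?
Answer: 210830400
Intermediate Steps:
o = 46 (o = -71 + 117 = 46)
(-20 + (o + 54)*(L(-2) - 143))² = (-20 + (46 + 54)*(-2 - 143))² = (-20 + 100*(-145))² = (-20 - 14500)² = (-14520)² = 210830400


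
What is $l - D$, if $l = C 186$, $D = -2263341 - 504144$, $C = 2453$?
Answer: $3223743$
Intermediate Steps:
$D = -2767485$
$l = 456258$ ($l = 2453 \cdot 186 = 456258$)
$l - D = 456258 - -2767485 = 456258 + 2767485 = 3223743$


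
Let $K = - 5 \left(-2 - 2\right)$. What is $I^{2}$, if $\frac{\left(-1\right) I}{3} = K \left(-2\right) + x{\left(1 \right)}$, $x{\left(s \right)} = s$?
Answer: $13689$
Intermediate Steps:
$K = 20$ ($K = \left(-5\right) \left(-4\right) = 20$)
$I = 117$ ($I = - 3 \left(20 \left(-2\right) + 1\right) = - 3 \left(-40 + 1\right) = \left(-3\right) \left(-39\right) = 117$)
$I^{2} = 117^{2} = 13689$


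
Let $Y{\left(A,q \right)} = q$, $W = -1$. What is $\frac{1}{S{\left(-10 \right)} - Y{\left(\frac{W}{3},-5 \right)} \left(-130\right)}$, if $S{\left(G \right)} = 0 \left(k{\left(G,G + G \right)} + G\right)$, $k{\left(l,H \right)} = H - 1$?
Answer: $- \frac{1}{650} \approx -0.0015385$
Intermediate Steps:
$k{\left(l,H \right)} = -1 + H$
$S{\left(G \right)} = 0$ ($S{\left(G \right)} = 0 \left(\left(-1 + \left(G + G\right)\right) + G\right) = 0 \left(\left(-1 + 2 G\right) + G\right) = 0 \left(-1 + 3 G\right) = 0$)
$\frac{1}{S{\left(-10 \right)} - Y{\left(\frac{W}{3},-5 \right)} \left(-130\right)} = \frac{1}{0 - \left(-5\right) \left(-130\right)} = \frac{1}{0 - 650} = \frac{1}{-650} = - \frac{1}{650}$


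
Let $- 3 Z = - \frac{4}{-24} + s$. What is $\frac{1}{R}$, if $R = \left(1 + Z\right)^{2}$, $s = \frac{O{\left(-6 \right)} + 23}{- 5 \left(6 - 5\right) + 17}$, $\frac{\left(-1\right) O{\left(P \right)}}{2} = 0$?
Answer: $\frac{1296}{121} \approx 10.711$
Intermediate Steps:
$O{\left(P \right)} = 0$ ($O{\left(P \right)} = \left(-2\right) 0 = 0$)
$s = \frac{23}{12}$ ($s = \frac{0 + 23}{- 5 \left(6 - 5\right) + 17} = \frac{23}{\left(-5\right) 1 + 17} = \frac{23}{-5 + 17} = \frac{23}{12} \approx 1.9167$)
$Z = - \frac{25}{36}$ ($Z = - \frac{- \frac{4}{-24} + \frac{23}{12}}{3} = - \frac{\left(-4\right) \left(- \frac{1}{24}\right) + \frac{23}{12}}{3} = - \frac{\frac{1}{6} + \frac{23}{12}}{3} = \left(- \frac{1}{3}\right) \frac{25}{12} = - \frac{25}{36} \approx -0.69444$)
$R = \frac{121}{1296}$ ($R = \left(1 - \frac{25}{36}\right)^{2} = \left(\frac{11}{36}\right)^{2} = \frac{121}{1296} \approx 0.093364$)
$\frac{1}{R} = \frac{1}{\frac{121}{1296}} = \frac{1296}{121}$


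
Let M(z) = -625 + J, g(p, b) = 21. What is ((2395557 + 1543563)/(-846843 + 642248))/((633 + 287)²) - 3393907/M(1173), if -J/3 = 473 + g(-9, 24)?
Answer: 7346502236449127/4560844015700 ≈ 1610.8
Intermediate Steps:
J = -1482 (J = -3*(473 + 21) = -3*494 = -1482)
M(z) = -2107 (M(z) = -625 - 1482 = -2107)
((2395557 + 1543563)/(-846843 + 642248))/((633 + 287)²) - 3393907/M(1173) = ((2395557 + 1543563)/(-846843 + 642248))/((633 + 287)²) - 3393907/(-2107) = (3939120/(-204595))/(920²) - 3393907*(-1/2107) = (3939120*(-1/204595))/846400 + 3393907/2107 = -787824/40919*1/846400 + 3393907/2107 = -49239/2164615100 + 3393907/2107 = 7346502236449127/4560844015700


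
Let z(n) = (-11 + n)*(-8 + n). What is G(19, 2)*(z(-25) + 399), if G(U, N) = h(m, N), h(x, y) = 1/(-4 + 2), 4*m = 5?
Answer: -1587/2 ≈ -793.50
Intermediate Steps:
m = 5/4 (m = (¼)*5 = 5/4 ≈ 1.2500)
h(x, y) = -½ (h(x, y) = 1/(-2) = -½)
G(U, N) = -½
G(19, 2)*(z(-25) + 399) = -((88 + (-25)² - 19*(-25)) + 399)/2 = -((88 + 625 + 475) + 399)/2 = -(1188 + 399)/2 = -½*1587 = -1587/2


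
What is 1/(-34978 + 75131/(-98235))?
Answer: -98235/3436138961 ≈ -2.8589e-5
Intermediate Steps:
1/(-34978 + 75131/(-98235)) = 1/(-34978 + 75131*(-1/98235)) = 1/(-34978 - 75131/98235) = 1/(-3436138961/98235) = -98235/3436138961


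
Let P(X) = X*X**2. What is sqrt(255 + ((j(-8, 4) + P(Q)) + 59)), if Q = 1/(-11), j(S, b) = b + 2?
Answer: sqrt(4685109)/121 ≈ 17.889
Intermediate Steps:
j(S, b) = 2 + b
Q = -1/11 ≈ -0.090909
P(X) = X**3
sqrt(255 + ((j(-8, 4) + P(Q)) + 59)) = sqrt(255 + (((2 + 4) + (-1/11)**3) + 59)) = sqrt(255 + ((6 - 1/1331) + 59)) = sqrt(255 + (7985/1331 + 59)) = sqrt(255 + 86514/1331) = sqrt(425919/1331) = sqrt(4685109)/121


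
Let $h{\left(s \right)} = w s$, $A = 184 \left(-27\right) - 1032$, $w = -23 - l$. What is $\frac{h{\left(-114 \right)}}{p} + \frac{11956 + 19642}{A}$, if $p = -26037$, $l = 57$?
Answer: $- \frac{48746507}{8679000} \approx -5.6166$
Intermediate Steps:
$w = -80$ ($w = -23 - 57 = -80$)
$A = -6000$ ($A = -4968 - 1032 = -6000$)
$h{\left(s \right)} = - 80 s$
$\frac{h{\left(-114 \right)}}{p} + \frac{11956 + 19642}{A} = \frac{\left(-80\right) \left(-114\right)}{-26037} + \frac{11956 + 19642}{-6000} = 9120 \left(- \frac{1}{26037}\right) + 31598 \left(- \frac{1}{6000}\right) = - \frac{3040}{8679} - \frac{15799}{3000} = - \frac{48746507}{8679000}$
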